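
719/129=5+ 74/129 = 5.57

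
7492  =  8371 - 879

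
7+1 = 8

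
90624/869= 90624/869 = 104.29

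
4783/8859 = 4783/8859 = 0.54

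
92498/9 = 92498/9 = 10277.56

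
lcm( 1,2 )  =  2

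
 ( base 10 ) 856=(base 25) 196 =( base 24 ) 1bg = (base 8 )1530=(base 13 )50b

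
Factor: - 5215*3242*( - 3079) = 2^1*5^1 *7^1*149^1*1621^1*3079^1 = 52056745370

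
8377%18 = 7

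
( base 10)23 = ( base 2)10111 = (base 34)n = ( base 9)25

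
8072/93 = 86 + 74/93 = 86.80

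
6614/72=3307/36 = 91.86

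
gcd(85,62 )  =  1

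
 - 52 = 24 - 76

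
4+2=6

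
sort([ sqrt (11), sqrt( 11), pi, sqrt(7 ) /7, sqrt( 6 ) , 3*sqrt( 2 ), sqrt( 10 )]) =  [sqrt( 7 ) /7, sqrt( 6), pi, sqrt( 10 ),sqrt( 11), sqrt( 11 ), 3 *sqrt ( 2)]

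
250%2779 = 250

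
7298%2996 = 1306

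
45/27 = 5/3 =1.67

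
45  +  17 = 62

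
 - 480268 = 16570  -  496838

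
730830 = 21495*34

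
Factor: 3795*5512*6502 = 136009096080= 2^4*3^1*5^1*11^1*13^1*23^1*53^1*3251^1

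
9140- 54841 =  - 45701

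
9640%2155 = 1020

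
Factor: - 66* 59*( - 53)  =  2^1*3^1 * 11^1*53^1 *59^1 = 206382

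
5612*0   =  0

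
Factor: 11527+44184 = 55711^1 = 55711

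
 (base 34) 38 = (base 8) 156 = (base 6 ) 302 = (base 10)110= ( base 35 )35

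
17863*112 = 2000656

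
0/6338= 0 = 0.00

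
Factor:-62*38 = -2356 = - 2^2*19^1*31^1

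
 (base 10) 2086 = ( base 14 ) a90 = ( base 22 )46I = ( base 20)546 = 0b100000100110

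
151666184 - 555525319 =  - 403859135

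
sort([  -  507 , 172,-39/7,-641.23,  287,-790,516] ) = [ - 790,-641.23, - 507,  -  39/7, 172, 287, 516] 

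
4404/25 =176 + 4/25= 176.16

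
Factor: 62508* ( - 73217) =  - 2^2*3^1 * 211^1*347^1*5209^1 =- 4576648236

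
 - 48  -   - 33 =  - 15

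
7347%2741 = 1865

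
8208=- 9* ( - 912)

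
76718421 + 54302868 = 131021289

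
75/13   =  5+10/13 = 5.77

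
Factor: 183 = 3^1*61^1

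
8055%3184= 1687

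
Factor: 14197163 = 31^1*53^1*8641^1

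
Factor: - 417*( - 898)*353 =2^1 * 3^1*139^1 *353^1*449^1 = 132186498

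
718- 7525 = -6807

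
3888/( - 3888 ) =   -  1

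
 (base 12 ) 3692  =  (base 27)8c2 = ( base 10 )6158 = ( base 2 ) 1100000001110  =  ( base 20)F7I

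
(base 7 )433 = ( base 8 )334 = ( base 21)aa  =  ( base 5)1340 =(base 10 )220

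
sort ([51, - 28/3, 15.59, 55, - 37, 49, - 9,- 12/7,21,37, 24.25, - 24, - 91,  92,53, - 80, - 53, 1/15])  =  [ - 91, - 80, - 53, - 37, - 24 , - 28/3, - 9 , - 12/7,1/15,15.59,21,24.25,37, 49, 51,53,55, 92]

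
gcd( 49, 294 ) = 49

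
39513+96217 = 135730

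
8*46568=372544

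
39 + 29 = 68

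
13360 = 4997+8363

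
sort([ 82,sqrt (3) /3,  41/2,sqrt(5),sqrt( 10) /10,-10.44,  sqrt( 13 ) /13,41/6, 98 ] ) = [ - 10.44  ,  sqrt( 13) /13,  sqrt(10 ) /10,sqrt(3)/3,  sqrt( 5), 41/6, 41/2,82,98]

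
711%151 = 107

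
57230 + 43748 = 100978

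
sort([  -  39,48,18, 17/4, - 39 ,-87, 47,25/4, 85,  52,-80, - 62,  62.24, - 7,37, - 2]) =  [ - 87,-80, - 62, - 39,-39,-7, - 2,17/4,25/4,18,37,  47,48,52, 62.24, 85]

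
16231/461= 16231/461  =  35.21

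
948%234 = 12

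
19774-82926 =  - 63152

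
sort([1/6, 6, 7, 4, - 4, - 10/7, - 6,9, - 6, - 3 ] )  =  [ - 6, - 6, - 4, - 3 , - 10/7, 1/6, 4, 6 , 7, 9 ] 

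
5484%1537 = 873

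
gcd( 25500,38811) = 51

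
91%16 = 11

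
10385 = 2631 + 7754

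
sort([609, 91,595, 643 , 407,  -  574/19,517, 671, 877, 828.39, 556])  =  [ - 574/19,91, 407, 517, 556,595, 609, 643,  671,  828.39, 877]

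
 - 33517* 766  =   - 25674022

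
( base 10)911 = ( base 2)1110001111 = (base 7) 2441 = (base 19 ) 29i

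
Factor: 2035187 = 7^1*  11^1 *26431^1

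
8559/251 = 34+25/251 = 34.10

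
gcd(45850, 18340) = 9170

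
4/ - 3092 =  - 1 + 772/773 = -  0.00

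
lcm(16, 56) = 112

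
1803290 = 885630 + 917660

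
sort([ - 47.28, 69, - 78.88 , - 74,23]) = [ - 78.88, - 74, - 47.28, 23,69]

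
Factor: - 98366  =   -2^1*137^1*359^1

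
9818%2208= 986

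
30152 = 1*30152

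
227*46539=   10564353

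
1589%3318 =1589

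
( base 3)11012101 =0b101111110101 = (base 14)1189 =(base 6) 22101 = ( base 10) 3061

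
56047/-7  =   - 8007 + 2/7 =- 8006.71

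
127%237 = 127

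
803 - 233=570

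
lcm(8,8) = 8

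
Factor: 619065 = 3^2* 5^1*13757^1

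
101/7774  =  101/7774 = 0.01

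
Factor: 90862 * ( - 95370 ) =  - 2^2*3^1*5^1*11^1*17^2 * 181^1 * 251^1 = - 8665508940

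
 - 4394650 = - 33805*130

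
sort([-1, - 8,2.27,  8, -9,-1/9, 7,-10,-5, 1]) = [-10, - 9,-8,  -  5, - 1, - 1/9, 1, 2.27, 7, 8 ] 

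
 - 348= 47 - 395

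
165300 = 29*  5700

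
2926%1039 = 848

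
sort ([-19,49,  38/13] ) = [ - 19, 38/13, 49 ]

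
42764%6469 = 3950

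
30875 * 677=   20902375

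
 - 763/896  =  -1 + 19/128 =- 0.85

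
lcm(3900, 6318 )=315900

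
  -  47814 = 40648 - 88462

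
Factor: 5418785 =5^1*1083757^1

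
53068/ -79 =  - 53068/79 = - 671.75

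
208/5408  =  1/26 = 0.04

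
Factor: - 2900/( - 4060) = 5/7 =5^1*7^ ( - 1)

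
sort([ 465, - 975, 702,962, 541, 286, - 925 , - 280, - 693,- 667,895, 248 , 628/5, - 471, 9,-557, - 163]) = [ - 975, - 925, - 693, - 667, - 557, - 471, - 280, - 163, 9,628/5, 248, 286,465, 541, 702, 895, 962 ] 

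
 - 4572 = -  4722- - 150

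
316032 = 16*19752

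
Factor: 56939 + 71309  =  128248 =2^3*17^1 *23^1 *41^1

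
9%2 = 1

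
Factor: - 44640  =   - 2^5*3^2* 5^1*31^1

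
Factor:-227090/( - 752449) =2^1*5^1*22709^1*752449^( - 1)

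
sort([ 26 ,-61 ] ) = [ - 61,26] 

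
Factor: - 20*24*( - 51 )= 2^5*3^2 * 5^1*17^1 = 24480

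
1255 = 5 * 251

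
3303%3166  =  137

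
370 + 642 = 1012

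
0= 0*101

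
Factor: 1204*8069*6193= 2^2 * 7^1*11^1*43^1*563^1*8069^1 = 60165465668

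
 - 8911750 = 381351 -9293101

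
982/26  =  491/13 = 37.77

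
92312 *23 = 2123176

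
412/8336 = 103/2084 = 0.05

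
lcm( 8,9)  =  72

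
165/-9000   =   - 11/600= - 0.02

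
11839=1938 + 9901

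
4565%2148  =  269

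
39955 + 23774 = 63729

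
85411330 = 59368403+26042927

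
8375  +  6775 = 15150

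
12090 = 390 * 31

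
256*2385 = 610560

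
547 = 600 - 53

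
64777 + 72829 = 137606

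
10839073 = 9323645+1515428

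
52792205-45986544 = 6805661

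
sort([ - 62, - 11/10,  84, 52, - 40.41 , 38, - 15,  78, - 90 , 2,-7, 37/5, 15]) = [ - 90, - 62, - 40.41,-15,- 7, - 11/10,  2,  37/5, 15, 38 , 52,78  ,  84]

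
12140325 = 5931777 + 6208548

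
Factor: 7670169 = 3^2*13^1*65557^1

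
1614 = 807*2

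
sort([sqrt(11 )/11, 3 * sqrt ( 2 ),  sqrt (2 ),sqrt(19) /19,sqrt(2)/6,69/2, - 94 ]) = [-94,sqrt(19)/19, sqrt( 2) /6,sqrt( 11)/11, sqrt(2 ) , 3*sqrt(2), 69/2 ] 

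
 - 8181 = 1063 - 9244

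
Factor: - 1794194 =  - 2^1 *73^1*12289^1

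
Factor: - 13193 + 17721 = 2^4*283^1 = 4528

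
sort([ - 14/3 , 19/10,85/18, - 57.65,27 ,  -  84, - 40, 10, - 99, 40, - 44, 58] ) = [-99, - 84, - 57.65,  -  44, - 40,  -  14/3,19/10,85/18,  10,27, 40,  58]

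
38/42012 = 19/21006 = 0.00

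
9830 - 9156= 674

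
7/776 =7/776 = 0.01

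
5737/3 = 5737/3 = 1912.33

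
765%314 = 137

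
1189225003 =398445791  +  790779212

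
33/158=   33/158=0.21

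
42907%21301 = 305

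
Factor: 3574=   2^1 *1787^1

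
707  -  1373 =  - 666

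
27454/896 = 30+41/64  =  30.64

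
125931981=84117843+41814138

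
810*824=667440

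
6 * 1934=11604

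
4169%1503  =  1163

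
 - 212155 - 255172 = - 467327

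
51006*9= 459054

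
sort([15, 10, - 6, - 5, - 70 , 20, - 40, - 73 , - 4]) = [ - 73, - 70, - 40, - 6, - 5 , - 4,10,  15, 20] 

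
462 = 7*66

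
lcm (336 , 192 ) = 1344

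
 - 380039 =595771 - 975810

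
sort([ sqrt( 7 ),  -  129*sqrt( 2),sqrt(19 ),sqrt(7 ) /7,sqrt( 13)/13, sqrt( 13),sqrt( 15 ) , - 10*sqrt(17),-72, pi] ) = [ - 129*sqrt(2), -72, -10 *sqrt ( 17), sqrt( 13) /13, sqrt( 7)/7,sqrt ( 7 ),pi,sqrt( 13 ),sqrt(15 ), sqrt (19)] 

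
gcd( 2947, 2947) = 2947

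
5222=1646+3576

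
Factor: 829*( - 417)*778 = -268949154 = - 2^1*3^1  *  139^1*389^1*829^1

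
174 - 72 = 102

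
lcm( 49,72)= 3528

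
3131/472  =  6 + 299/472 = 6.63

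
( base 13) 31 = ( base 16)28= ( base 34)16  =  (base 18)24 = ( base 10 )40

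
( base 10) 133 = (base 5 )1013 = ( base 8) 205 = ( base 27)4P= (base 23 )5i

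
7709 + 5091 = 12800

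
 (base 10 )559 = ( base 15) 274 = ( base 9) 681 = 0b1000101111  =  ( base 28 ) jr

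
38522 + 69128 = 107650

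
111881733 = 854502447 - 742620714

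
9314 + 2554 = 11868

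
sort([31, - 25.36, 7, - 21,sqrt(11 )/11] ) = [-25.36,  -  21 , sqrt ( 11)/11,7,31]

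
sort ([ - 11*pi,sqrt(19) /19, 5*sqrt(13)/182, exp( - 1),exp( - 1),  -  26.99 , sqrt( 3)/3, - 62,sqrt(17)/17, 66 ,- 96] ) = [ - 96,  -  62,-11*pi, - 26.99, 5*sqrt ( 13 )/182, sqrt( 19 )/19, sqrt (17 ) /17, exp(-1), exp( - 1) , sqrt(3)/3,66]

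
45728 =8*5716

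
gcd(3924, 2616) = 1308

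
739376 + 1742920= 2482296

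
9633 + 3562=13195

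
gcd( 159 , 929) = 1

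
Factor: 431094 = 2^1* 3^1*71849^1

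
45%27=18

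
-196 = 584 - 780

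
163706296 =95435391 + 68270905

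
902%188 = 150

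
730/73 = 10 = 10.00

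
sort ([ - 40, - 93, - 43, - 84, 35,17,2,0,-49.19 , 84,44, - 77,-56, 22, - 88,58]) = [ - 93,  -  88, - 84, - 77, - 56, - 49.19, - 43, - 40,0,2, 17, 22,35, 44,58 , 84]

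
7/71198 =7/71198 = 0.00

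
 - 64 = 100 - 164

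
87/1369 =87/1369=0.06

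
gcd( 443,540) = 1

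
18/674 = 9/337 = 0.03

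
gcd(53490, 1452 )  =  6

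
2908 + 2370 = 5278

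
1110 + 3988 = 5098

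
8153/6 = 1358 + 5/6 = 1358.83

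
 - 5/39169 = - 5/39169 = - 0.00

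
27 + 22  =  49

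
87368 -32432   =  54936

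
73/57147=73/57147= 0.00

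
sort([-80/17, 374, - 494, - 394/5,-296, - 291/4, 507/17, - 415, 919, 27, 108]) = [ - 494 , - 415, - 296, - 394/5 , - 291/4, - 80/17, 27,507/17, 108,374, 919]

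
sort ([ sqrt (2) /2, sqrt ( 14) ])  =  [sqrt( 2)/2, sqrt( 14 ) ]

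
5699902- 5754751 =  - 54849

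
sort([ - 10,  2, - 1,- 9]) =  [ - 10, - 9,  -  1,2]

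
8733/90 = 97 + 1/30= 97.03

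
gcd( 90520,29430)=10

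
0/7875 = 0 = 0.00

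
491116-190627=300489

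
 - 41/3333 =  - 1+3292/3333 = - 0.01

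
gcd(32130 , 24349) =1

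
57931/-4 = -14483 + 1/4 = - 14482.75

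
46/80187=46/80187  =  0.00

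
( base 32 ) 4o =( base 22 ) 6K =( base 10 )152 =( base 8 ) 230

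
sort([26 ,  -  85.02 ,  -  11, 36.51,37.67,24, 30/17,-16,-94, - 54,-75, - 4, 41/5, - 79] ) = [-94, - 85.02,-79, -75, - 54, - 16,  -  11 ,  -  4,30/17,41/5,24, 26,36.51, 37.67 ]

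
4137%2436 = 1701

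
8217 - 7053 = 1164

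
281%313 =281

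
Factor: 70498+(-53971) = 16527 =3^1 * 7^1*787^1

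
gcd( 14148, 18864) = 4716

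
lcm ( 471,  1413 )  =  1413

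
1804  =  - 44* ( - 41 )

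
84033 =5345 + 78688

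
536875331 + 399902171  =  936777502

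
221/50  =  221/50  =  4.42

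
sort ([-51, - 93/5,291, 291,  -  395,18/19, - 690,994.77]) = [ - 690,-395, - 51, - 93/5,18/19,291,291, 994.77] 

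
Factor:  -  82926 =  - 2^1*3^2*17^1*271^1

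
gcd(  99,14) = 1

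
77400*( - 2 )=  - 154800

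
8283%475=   208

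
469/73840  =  469/73840= 0.01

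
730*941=686930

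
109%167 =109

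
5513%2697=119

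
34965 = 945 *37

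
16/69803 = 16/69803 = 0.00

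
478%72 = 46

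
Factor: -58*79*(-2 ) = 2^2*29^1*79^1 =9164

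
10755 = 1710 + 9045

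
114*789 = 89946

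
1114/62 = 557/31 = 17.97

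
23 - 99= - 76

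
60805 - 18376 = 42429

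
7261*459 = 3332799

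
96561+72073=168634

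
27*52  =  1404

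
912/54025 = 912/54025  =  0.02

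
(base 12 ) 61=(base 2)1001001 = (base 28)2h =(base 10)73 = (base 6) 201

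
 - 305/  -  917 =305/917 = 0.33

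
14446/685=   14446/685 = 21.09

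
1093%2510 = 1093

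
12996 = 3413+9583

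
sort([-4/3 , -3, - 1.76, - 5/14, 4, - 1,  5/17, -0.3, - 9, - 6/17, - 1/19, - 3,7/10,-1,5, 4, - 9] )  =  [ - 9, - 9, - 3, - 3, - 1.76, -4/3 , - 1 , - 1, - 5/14, - 6/17, - 0.3, - 1/19, 5/17, 7/10, 4, 4, 5 ] 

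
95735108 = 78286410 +17448698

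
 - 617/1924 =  -617/1924 = - 0.32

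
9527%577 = 295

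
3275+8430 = 11705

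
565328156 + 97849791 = 663177947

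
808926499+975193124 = 1784119623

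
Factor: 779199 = 3^1 * 259733^1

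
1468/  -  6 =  - 245+ 1/3=- 244.67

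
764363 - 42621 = 721742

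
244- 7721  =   - 7477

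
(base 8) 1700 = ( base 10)960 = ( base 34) s8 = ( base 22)1le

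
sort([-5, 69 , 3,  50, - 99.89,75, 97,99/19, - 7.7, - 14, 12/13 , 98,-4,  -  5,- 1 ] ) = [  -  99.89,-14 , - 7.7,  -  5,-5,- 4,-1, 12/13, 3,99/19 , 50, 69,  75,97, 98] 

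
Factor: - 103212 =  - 2^2*3^2*47^1*61^1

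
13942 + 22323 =36265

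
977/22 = 977/22 = 44.41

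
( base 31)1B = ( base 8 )52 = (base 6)110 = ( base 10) 42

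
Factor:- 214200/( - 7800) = 3^1*7^1*13^(-1)*17^1 = 357/13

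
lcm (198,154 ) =1386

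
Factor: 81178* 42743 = 3469791254  =  2^1*37^1*1097^1*42743^1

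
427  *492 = 210084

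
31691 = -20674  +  52365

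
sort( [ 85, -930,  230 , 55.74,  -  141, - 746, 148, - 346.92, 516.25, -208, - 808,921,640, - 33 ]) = [  -  930, - 808, - 746 , - 346.92 , - 208, - 141,- 33,55.74, 85, 148, 230 , 516.25,640,921 ]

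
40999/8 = 40999/8 = 5124.88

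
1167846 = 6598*177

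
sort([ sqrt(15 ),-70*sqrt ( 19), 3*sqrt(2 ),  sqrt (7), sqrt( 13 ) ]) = [-70*sqrt(19 ),sqrt( 7),sqrt(13 ), sqrt(15), 3*sqrt( 2 ) ]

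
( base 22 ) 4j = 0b1101011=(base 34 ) 35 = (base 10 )107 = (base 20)57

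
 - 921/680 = -921/680 = -1.35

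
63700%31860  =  31840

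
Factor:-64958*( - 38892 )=2^3*3^1*7^1*463^1*32479^1 =2526346536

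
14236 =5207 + 9029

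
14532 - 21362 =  - 6830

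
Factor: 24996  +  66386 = 91382 = 2^1*45691^1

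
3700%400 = 100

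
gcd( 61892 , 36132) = 4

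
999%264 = 207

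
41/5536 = 41/5536 = 0.01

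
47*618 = 29046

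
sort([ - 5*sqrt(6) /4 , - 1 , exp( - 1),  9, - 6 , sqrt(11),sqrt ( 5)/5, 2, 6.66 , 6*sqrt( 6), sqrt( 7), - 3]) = [ - 6, - 5*sqrt(6)/4, - 3, - 1, exp ( - 1),sqrt(5)/5, 2, sqrt( 7),sqrt(11),  6.66 , 9,6*sqrt(6)]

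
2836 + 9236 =12072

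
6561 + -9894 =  - 3333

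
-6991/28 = - 250 + 9/28 = - 249.68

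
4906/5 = 4906/5 = 981.20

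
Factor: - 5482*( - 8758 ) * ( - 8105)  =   - 2^2*5^1* 29^1*151^1*1621^1*2741^1 = - 389132040380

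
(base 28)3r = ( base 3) 11010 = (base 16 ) 6F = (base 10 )111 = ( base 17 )69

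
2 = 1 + 1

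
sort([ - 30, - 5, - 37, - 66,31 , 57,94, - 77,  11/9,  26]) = [ - 77, - 66, - 37, - 30, - 5,  11/9,  26,31,57 , 94] 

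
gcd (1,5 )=1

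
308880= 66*4680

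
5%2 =1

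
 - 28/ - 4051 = 28/4051 = 0.01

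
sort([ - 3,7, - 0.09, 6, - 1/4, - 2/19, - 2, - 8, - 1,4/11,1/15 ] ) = [ - 8,-3 , - 2, - 1, - 1/4, - 2/19 , -0.09,1/15, 4/11,6,7] 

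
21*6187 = 129927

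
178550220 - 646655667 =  - 468105447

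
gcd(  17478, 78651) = 8739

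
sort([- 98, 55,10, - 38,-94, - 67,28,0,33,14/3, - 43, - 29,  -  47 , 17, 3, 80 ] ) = [ - 98 ,- 94 , - 67, - 47, - 43, -38,-29,  0, 3, 14/3, 10, 17, 28, 33, 55,80]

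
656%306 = 44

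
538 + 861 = 1399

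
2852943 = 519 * 5497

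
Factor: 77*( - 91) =  -  7^2*11^1*13^1 = -  7007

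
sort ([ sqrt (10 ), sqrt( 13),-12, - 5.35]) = [ - 12, - 5.35, sqrt(10 ),sqrt( 13)]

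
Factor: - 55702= -2^1*27851^1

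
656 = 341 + 315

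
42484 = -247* (-172 )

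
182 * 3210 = 584220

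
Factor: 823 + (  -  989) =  - 166= - 2^1*83^1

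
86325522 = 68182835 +18142687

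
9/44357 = 9/44357=   0.00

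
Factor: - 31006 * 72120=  - 2^4*3^1*5^1*37^1*419^1 * 601^1 =- 2236152720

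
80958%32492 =15974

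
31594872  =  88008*359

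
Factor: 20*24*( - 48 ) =-2^9*3^2 * 5^1 =-  23040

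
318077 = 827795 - 509718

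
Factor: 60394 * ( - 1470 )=-88779180 =- 2^2*3^1*5^1 * 7^2*30197^1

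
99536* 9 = 895824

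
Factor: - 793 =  - 13^1*61^1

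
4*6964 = 27856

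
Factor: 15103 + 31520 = 3^1*15541^1 = 46623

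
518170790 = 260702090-- 257468700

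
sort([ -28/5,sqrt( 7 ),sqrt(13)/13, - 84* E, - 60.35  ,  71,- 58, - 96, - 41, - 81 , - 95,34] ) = [- 84*E, - 96,-95, - 81, - 60.35, - 58, - 41 ,-28/5, sqrt ( 13)/13 , sqrt( 7), 34, 71]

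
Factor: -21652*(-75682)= 2^3 * 79^1*479^1*5413^1 =1638666664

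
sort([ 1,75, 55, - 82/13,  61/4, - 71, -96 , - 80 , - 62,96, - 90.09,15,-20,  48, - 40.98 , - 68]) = [ - 96, - 90.09 ,-80, - 71, - 68,- 62, - 40.98, - 20,  -  82/13 , 1 , 15,  61/4 , 48,55, 75,96] 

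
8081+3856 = 11937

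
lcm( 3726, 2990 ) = 242190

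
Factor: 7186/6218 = 3593/3109  =  3109^ ( - 1)* 3593^1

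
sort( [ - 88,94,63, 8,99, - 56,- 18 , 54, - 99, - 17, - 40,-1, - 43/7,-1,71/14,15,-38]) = [- 99,-88,  -  56, - 40, - 38,-18, - 17, - 43/7,-1,-1,  71/14,8,15,  54,63,94,99]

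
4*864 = 3456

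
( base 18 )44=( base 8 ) 114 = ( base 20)3g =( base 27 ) 2m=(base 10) 76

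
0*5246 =0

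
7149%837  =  453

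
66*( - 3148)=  -207768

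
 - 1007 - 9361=-10368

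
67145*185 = 12421825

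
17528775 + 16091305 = 33620080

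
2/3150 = 1/1575 = 0.00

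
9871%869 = 312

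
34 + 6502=6536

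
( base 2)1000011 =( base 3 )2111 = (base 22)31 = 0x43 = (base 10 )67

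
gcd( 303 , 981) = 3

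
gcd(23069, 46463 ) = 1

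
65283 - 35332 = 29951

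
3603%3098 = 505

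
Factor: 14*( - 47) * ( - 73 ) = 48034= 2^1*7^1 * 47^1*73^1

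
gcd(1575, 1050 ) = 525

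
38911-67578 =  - 28667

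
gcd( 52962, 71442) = 42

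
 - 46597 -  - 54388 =7791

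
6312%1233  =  147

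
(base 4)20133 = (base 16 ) 21f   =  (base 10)543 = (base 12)393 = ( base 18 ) 1c3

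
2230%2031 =199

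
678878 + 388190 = 1067068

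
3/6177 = 1/2059 = 0.00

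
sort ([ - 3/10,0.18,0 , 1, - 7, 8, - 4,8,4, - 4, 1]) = [-7, - 4,  -  4, - 3/10,0,0.18,1,1, 4,8, 8]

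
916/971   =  916/971 = 0.94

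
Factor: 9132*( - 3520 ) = -2^8*3^1*5^1*11^1*761^1 = - 32144640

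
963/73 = 13 + 14/73  =  13.19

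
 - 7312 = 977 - 8289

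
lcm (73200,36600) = 73200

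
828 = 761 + 67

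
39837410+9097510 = 48934920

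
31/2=15+1/2 = 15.50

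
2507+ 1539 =4046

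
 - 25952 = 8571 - 34523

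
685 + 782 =1467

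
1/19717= 1/19717= 0.00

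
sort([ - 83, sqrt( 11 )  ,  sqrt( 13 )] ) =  [ - 83, sqrt( 11 ), sqrt(13)]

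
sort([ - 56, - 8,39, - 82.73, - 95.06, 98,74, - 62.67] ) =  [  -  95.06 , - 82.73, - 62.67, - 56, - 8, 39, 74 , 98 ] 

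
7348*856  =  6289888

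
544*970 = 527680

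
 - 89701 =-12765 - 76936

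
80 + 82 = 162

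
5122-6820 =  - 1698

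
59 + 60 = 119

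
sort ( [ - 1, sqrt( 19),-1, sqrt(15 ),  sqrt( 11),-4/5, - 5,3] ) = [ - 5, - 1,-1,-4/5,3, sqrt( 11 ),  sqrt( 15 ),sqrt (19)] 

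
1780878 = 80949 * 22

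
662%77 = 46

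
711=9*79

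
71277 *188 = 13400076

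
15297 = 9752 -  - 5545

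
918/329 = 918/329 = 2.79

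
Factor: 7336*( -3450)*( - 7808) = 2^11*3^1*5^2*7^1*23^1*61^1*131^1 =197614233600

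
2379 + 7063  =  9442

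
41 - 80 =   -  39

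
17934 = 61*294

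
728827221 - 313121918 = 415705303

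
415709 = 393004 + 22705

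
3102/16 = 193+ 7/8 = 193.88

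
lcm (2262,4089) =106314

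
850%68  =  34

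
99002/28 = 49501/14 =3535.79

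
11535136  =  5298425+6236711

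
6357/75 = 2119/25 = 84.76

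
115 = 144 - 29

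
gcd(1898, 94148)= 2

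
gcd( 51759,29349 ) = 27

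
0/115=0= 0.00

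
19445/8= 19445/8= 2430.62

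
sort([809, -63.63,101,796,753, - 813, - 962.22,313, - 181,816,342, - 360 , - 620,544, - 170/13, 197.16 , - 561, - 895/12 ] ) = [-962.22, - 813, - 620, - 561, - 360, - 181, - 895/12, - 63.63,-170/13,  101,197.16 , 313,342,544, 753,796, 809,816]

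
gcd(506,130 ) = 2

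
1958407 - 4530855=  - 2572448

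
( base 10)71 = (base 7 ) 131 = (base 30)2B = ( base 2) 1000111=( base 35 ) 21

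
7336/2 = 3668 = 3668.00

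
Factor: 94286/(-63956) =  - 47143/31978= - 2^(  -  1 )  *  59^( -1) * 271^( - 1 ) *47143^1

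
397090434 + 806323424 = 1203413858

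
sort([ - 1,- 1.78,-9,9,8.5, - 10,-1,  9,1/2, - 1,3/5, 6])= [ - 10, - 9 , -1.78, - 1, - 1, - 1,1/2,3/5, 6 , 8.5,9, 9] 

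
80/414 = 40/207=0.19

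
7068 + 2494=9562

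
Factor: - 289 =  - 17^2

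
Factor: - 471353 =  -471353^1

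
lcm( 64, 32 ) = 64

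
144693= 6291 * 23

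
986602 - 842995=143607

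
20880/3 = 6960 = 6960.00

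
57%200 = 57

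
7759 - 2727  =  5032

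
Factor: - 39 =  - 3^1*13^1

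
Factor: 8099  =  7^1*13^1*89^1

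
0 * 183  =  0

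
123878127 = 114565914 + 9312213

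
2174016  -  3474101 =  - 1300085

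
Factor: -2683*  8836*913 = - 2^2*11^1*47^2*83^1*2683^1 = - 21644480044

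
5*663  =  3315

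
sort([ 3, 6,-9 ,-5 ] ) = [ - 9,  -  5,3,6 ] 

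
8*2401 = 19208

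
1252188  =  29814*42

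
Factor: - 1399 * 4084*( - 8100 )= 46279479600 = 2^4*3^4*5^2*1021^1*1399^1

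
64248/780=5354/65 = 82.37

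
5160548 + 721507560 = 726668108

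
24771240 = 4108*6030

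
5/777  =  5/777= 0.01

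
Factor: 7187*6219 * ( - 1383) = -3^3 *461^1*691^1 * 7187^1 = -61814502999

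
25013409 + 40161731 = 65175140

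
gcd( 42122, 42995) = 1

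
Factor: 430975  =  5^2*17239^1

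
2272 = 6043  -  3771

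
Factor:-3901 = -47^1*83^1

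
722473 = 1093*661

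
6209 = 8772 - 2563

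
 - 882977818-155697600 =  - 1038675418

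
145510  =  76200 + 69310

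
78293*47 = 3679771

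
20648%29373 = 20648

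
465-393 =72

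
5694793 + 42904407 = 48599200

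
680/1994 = 340/997 = 0.34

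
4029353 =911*4423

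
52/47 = 1 + 5/47 =1.11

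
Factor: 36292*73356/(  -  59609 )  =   - 2662235952/59609  =  - 2^4*3^1*11^ ( - 1)*43^1* 211^1*5419^( - 1 )*6113^1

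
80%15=5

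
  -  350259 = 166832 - 517091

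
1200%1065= 135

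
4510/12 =2255/6 = 375.83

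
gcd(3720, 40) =40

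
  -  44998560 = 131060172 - 176058732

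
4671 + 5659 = 10330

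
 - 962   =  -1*962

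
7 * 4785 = 33495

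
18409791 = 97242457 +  - 78832666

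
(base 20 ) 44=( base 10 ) 84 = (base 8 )124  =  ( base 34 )2g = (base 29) 2Q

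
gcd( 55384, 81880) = 184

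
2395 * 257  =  615515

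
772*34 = 26248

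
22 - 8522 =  - 8500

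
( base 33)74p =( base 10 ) 7780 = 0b1111001100100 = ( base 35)6ca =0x1E64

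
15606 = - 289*( - 54)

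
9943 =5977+3966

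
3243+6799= 10042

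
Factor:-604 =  - 2^2*151^1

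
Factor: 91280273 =7^1*1097^1*11887^1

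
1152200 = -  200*(-5761)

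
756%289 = 178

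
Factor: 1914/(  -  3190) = -3^1*5^( - 1 )= - 3/5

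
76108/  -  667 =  - 115 + 597/667= - 114.10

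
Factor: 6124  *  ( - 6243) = - 38232132=-  2^2*3^1*1531^1*2081^1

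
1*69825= 69825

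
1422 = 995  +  427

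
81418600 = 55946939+25471661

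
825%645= 180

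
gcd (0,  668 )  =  668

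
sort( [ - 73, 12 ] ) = [ - 73 , 12 ] 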